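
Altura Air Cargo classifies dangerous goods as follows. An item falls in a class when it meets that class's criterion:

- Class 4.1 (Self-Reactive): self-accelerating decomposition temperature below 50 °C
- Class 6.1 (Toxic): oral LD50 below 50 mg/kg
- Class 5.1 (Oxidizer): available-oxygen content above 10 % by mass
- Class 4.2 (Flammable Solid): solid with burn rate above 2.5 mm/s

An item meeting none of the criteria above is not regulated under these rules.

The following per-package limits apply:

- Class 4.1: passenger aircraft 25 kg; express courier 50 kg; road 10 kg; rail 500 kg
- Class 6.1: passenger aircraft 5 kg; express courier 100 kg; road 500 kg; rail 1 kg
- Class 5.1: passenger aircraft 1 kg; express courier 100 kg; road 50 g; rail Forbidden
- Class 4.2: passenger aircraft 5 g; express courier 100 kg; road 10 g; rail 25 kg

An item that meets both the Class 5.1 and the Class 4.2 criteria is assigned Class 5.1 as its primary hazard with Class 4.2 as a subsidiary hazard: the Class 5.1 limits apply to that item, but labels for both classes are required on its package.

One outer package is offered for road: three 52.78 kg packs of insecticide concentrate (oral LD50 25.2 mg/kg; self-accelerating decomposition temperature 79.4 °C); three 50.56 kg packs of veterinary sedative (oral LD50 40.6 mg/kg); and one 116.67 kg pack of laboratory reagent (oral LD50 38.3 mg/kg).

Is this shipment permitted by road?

Yes

The insecticide concentrate has oral LD50 25.2 mg/kg, which is < 50 mg/kg, so it is Class 6.1 (Toxic).
Veterinary sedative: oral LD50 40.6 mg/kg < 50 mg/kg → Class 6.1 (Toxic).
Oral LD50 38.3 mg/kg meets the Class 6.1 criterion (Toxic), so the laboratory reagent is Class 6.1.
Total Class 6.1: (three 52.78 kg packs = 158.34 kg) + (three 50.56 kg packs = 151.68 kg) + 116.67 kg = 426.69 kg.
426.69 kg is within the road limit of 500 kg for Class 6.1.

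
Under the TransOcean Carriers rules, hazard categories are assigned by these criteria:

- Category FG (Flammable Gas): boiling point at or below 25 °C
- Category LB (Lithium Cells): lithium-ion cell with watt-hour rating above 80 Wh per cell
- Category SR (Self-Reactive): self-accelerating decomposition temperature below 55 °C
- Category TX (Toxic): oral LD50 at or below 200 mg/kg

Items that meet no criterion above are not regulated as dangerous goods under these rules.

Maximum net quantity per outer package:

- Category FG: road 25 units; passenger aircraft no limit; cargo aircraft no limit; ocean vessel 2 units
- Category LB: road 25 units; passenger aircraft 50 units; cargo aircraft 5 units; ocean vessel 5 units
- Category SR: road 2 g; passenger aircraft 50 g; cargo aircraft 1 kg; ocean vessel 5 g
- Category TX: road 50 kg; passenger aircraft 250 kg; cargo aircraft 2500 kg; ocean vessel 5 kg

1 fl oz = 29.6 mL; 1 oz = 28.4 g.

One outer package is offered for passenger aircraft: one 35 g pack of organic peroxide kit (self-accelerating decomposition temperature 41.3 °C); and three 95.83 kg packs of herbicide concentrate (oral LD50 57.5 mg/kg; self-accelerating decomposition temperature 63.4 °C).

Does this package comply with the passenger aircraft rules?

No

The organic peroxide kit has self-accelerating decomposition temperature 41.3 °C, which is < 55 °C, so it is Category SR (Self-Reactive).
The herbicide concentrate has oral LD50 57.5 mg/kg, which is ≤ 200 mg/kg, so it is Category TX (Toxic).
Category SR quantity: 35 g.
35 g is within the passenger aircraft limit of 50 g for Category SR.
Category TX quantity: three 95.83 kg packs = 287.49 kg.
287.49 kg > 250 kg (passenger aircraft limit, Category TX) — over the limit.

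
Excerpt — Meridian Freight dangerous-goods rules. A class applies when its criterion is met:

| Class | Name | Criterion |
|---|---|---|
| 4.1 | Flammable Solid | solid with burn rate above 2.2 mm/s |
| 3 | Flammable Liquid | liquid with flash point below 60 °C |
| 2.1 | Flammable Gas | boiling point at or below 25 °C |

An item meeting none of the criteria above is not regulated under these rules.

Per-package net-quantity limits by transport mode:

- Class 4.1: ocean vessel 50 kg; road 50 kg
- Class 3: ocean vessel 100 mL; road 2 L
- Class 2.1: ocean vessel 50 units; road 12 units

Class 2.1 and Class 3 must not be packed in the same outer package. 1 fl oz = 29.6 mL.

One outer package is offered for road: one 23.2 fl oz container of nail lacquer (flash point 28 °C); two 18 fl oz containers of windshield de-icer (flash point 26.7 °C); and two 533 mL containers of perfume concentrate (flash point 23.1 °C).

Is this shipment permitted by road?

No

With flash point 28 °C (< 60 °C), the nail lacquer falls in Class 3.
The windshield de-icer has flash point 26.7 °C, which is < 60 °C, so it is Class 3 (Flammable Liquid).
The perfume concentrate has flash point 23.1 °C, which is < 60 °C, so it is Class 3 (Flammable Liquid).
Total Class 3: (one 23.2 fl oz container = 686.72 mL) + (two 18 fl oz containers = 1065.6 mL) + (two 533 mL containers = 1.066 L) = 2818.32 mL.
2818.32 mL > 2 L (road limit, Class 3) — over the limit.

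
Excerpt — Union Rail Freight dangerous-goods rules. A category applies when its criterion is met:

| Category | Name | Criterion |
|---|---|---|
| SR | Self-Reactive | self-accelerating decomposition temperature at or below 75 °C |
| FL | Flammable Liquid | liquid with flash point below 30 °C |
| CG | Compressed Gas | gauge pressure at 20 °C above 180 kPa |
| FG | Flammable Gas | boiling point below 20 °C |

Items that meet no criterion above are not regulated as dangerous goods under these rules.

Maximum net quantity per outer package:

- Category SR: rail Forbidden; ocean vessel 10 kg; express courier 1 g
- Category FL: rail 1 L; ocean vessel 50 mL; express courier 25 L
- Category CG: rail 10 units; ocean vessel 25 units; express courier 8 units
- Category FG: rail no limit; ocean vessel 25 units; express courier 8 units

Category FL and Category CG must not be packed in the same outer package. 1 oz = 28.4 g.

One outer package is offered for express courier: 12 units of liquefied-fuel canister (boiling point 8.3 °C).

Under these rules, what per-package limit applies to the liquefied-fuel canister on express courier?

Boiling point 8.3 °C meets the Category FG criterion (Flammable Gas), so the liquefied-fuel canister is Category FG.
The express courier limit for Category FG is 8 units.

8 units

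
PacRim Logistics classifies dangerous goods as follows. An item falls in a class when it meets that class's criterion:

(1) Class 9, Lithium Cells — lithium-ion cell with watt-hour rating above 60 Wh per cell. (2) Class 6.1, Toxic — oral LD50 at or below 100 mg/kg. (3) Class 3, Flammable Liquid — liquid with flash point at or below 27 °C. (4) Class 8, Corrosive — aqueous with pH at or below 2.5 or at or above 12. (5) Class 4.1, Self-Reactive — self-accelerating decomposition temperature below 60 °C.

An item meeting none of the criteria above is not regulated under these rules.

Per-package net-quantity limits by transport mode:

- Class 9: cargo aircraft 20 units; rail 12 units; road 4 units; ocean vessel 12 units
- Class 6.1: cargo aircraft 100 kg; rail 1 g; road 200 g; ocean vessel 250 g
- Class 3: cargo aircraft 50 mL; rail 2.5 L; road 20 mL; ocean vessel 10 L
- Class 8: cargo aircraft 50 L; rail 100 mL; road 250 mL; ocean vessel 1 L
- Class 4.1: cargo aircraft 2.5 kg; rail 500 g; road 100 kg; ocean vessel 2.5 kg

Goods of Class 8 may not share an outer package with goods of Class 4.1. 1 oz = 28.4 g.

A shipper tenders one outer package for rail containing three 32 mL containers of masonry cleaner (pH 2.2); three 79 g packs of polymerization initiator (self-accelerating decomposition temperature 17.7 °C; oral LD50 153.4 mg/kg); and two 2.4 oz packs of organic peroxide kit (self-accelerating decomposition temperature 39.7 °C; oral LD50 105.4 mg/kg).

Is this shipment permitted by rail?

pH 2.2 meets the Class 8 criterion (Corrosive), so the masonry cleaner is Class 8.
Self-accelerating decomposition temperature 17.7 °C meets the Class 4.1 criterion (Self-Reactive), so the polymerization initiator is Class 4.1.
With self-accelerating decomposition temperature 39.7 °C (< 60 °C), the organic peroxide kit falls in Class 4.1.
Class 8 quantity: three 32 mL containers = 96 mL.
That is within the Class 8 rail limit of 100 mL.
Class 4.1 net quantity: (three 79 g packs = 237 g) + (two 2.4 oz packs = 136.32 g) = 373.32 g.
373.32 g is within the rail limit of 500 g for Class 4.1.
Class 8 and Class 4.1 may not share an outer package.

No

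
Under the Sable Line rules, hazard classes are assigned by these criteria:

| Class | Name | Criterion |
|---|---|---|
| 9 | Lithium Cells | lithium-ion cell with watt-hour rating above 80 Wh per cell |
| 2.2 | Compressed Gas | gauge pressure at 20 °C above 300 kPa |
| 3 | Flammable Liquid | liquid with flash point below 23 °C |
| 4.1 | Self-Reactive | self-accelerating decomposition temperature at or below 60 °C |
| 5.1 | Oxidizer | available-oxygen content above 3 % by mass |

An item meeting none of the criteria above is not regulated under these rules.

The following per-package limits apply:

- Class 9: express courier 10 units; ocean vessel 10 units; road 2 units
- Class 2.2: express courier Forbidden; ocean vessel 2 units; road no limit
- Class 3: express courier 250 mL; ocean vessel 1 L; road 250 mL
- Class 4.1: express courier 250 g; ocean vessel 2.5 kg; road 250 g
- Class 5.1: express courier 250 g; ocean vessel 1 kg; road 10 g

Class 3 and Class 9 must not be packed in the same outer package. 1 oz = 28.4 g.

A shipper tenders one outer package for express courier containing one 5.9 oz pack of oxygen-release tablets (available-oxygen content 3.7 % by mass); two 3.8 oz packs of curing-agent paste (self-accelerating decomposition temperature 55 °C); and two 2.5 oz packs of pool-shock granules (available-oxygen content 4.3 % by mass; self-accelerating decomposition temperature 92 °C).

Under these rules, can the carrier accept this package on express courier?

No

Oxygen-release tablets: available-oxygen content 3.7 % by mass > 3 % by mass → Class 5.1 (Oxidizer).
The curing-agent paste has self-accelerating decomposition temperature 55 °C, which is ≤ 60 °C, so it is Class 4.1 (Self-Reactive).
Pool-shock granules: available-oxygen content 4.3 % by mass > 3 % by mass → Class 5.1 (Oxidizer).
Class 4.1 quantity: two 3.8 oz packs = 215.84 g.
215.84 g is within the express courier limit of 250 g for Class 4.1.
Total Class 5.1: (one 5.9 oz pack = 167.56 g) + (two 2.5 oz packs = 142 g) = 309.56 g.
309.56 g exceeds the express courier limit of 250 g for Class 5.1.
The segregation rule (Class 3 with Class 9) does not apply to Class 4.1 with Class 5.1.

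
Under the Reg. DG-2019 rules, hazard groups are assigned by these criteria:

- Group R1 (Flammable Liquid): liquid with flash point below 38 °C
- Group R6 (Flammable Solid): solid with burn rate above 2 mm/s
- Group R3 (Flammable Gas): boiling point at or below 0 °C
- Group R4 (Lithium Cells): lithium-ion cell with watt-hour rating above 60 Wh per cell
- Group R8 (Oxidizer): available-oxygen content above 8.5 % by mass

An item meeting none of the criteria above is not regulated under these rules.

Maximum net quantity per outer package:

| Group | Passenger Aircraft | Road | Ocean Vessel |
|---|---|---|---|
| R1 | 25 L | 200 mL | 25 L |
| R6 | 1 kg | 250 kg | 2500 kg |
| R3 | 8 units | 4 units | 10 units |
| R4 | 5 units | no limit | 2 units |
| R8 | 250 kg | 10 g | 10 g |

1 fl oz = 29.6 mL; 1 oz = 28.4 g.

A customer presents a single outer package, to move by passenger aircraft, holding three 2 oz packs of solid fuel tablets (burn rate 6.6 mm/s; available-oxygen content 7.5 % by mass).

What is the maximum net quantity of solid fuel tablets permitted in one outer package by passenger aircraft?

1 kg

The solid fuel tablets have burn rate 6.6 mm/s, which is > 2 mm/s, so they are Group R6 (Flammable Solid).
The passenger aircraft limit for Group R6 is 1 kg.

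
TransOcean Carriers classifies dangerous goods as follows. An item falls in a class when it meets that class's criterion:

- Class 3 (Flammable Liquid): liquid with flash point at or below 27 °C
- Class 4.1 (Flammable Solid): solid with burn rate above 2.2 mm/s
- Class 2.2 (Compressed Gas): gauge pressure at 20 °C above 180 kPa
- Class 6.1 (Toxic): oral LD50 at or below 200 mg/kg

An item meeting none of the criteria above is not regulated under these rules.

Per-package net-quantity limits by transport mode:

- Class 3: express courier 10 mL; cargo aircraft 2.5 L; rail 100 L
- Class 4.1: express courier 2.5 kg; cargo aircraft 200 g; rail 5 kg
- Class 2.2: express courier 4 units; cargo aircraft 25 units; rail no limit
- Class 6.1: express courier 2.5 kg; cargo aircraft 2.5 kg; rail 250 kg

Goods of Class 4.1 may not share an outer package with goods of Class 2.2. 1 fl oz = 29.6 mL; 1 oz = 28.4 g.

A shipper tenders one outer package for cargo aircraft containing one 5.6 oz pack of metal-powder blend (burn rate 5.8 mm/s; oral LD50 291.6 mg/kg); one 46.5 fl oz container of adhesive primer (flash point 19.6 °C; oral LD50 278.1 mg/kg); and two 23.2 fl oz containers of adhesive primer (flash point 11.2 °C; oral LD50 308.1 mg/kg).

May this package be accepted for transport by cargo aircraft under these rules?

No

Burn rate 5.8 mm/s meets the Class 4.1 criterion (Flammable Solid), so the metal-powder blend is Class 4.1.
Flash point 19.6 °C meets the Class 3 criterion (Flammable Liquid), so the adhesive primer is Class 3.
Adhesive primer: flash point 11.2 °C ≤ 27 °C → Class 3 (Flammable Liquid).
Total Class 3: (one 46.5 fl oz container = 1376.4 mL) + (two 23.2 fl oz containers = 1373.44 mL) = 2749.84 mL.
That exceeds the Class 3 cargo aircraft limit of 2.5 L.
Class 4.1 quantity: one 5.6 oz pack = 159.04 g.
That is within the Class 4.1 cargo aircraft limit of 200 g.
The segregation rule (Class 4.1 with Class 2.2) does not apply to Class 3 with Class 4.1.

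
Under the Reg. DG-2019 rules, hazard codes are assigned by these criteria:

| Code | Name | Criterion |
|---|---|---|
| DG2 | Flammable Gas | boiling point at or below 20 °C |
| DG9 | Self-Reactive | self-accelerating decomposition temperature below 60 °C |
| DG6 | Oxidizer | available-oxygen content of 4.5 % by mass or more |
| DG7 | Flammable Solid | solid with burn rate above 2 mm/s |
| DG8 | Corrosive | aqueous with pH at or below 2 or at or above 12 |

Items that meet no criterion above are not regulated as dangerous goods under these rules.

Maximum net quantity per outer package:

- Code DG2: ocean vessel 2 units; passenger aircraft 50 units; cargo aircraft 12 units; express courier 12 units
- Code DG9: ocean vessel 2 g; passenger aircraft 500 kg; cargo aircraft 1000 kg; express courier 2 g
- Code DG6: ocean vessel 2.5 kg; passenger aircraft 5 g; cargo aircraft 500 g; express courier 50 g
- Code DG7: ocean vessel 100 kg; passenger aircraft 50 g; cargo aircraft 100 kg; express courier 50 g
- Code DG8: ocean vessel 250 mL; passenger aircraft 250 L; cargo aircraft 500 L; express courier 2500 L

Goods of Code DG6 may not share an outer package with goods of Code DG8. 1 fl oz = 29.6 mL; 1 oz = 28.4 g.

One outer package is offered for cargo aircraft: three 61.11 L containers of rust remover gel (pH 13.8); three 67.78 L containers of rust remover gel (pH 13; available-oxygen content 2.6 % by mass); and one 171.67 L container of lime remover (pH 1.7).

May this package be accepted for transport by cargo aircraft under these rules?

No

The rust remover gel has pH 13.8, which is ≥ 12, so it is Code DG8 (Corrosive).
Rust remover gel: pH 13 ≥ 12 → Code DG8 (Corrosive).
pH 1.7 meets the Code DG8 criterion (Corrosive), so the lime remover is Code DG8.
Code DG8 net quantity: (three 61.11 L containers = 183.33 L) + (three 67.78 L containers = 203.34 L) + 171.67 L = 558.34 L.
558.34 L exceeds the cargo aircraft limit of 500 L for Code DG8.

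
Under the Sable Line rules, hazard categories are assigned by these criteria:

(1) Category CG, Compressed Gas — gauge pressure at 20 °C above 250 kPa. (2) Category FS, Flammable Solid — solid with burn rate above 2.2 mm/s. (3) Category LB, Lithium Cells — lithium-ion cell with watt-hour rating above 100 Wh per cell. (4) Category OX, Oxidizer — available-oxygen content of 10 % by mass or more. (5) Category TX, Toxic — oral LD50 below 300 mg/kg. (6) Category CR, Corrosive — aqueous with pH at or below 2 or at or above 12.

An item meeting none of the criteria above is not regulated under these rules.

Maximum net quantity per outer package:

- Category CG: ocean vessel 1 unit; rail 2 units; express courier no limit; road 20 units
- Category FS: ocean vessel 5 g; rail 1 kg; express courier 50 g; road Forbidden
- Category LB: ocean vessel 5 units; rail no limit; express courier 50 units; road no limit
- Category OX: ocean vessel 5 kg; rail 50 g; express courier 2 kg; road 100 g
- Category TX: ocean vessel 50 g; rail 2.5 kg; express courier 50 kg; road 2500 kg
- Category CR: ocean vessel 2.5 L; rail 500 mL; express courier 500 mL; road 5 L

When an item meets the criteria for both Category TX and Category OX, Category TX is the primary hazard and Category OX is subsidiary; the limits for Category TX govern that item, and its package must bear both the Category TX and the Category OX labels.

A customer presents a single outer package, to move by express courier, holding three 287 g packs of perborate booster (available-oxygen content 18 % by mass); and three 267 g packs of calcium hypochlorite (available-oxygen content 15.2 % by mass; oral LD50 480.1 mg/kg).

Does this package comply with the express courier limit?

The perborate booster has available-oxygen content 18 % by mass, which is ≥ 10 % by mass, so it is Category OX (Oxidizer).
The calcium hypochlorite has available-oxygen content 15.2 % by mass, which is ≥ 10 % by mass, so it is Category OX (Oxidizer).
Category OX net quantity: (three 287 g packs = 861 g) + (three 267 g packs = 801 g) = 1.662 kg.
1.662 kg is within the express courier limit of 2 kg for Category OX.

Yes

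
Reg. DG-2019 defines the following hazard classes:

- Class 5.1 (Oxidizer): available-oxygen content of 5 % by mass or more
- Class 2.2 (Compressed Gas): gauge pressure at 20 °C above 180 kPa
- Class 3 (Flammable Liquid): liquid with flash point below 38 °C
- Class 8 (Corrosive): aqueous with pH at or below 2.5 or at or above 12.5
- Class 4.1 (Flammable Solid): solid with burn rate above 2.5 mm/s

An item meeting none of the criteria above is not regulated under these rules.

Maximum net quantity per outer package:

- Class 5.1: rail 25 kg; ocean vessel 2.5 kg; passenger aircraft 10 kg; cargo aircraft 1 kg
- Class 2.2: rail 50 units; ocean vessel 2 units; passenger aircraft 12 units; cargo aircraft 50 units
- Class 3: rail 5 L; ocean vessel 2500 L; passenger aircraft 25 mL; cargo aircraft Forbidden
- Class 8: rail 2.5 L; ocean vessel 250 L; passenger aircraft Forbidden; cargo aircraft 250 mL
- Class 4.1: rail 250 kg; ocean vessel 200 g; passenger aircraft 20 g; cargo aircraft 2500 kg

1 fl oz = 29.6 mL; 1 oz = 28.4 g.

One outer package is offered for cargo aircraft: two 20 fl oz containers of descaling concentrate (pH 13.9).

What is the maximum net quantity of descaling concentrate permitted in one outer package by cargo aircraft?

The descaling concentrate has pH 13.9, which is ≥ 12.5, so it is Class 8 (Corrosive).
The cargo aircraft limit for Class 8 is 250 mL.

250 mL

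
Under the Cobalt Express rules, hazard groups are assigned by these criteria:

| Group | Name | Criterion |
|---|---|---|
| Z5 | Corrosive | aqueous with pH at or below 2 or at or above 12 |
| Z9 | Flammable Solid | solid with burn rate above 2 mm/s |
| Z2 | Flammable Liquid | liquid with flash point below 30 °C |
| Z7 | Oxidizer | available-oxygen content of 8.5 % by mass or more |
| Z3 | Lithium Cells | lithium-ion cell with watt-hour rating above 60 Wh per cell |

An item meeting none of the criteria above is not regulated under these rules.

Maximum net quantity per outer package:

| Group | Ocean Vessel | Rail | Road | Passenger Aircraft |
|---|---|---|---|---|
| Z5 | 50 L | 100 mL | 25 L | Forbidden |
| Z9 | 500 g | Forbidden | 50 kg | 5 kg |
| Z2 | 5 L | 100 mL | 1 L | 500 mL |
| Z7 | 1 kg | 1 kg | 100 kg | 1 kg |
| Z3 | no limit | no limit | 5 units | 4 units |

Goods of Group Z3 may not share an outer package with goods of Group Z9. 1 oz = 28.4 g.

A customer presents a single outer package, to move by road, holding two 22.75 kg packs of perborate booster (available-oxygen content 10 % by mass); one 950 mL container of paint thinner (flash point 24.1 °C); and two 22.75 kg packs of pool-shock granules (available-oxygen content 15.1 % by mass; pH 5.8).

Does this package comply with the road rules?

Available-oxygen content 10 % by mass meets the Group Z7 criterion (Oxidizer), so the perborate booster is Group Z7.
Paint thinner: flash point 24.1 °C < 30 °C → Group Z2 (Flammable Liquid).
The pool-shock granules have available-oxygen content 15.1 % by mass, which is ≥ 8.5 % by mass, so they are Group Z7 (Oxidizer).
Group Z2 quantity: 950 mL.
That is within the Group Z2 road limit of 1 L.
Total Group Z7: (two 22.75 kg packs = 45.5 kg) + (two 22.75 kg packs = 45.5 kg) = 91 kg.
91 kg is within the road limit of 100 kg for Group Z7.
The segregation rule (Group Z3 with Group Z9) does not apply to Group Z2 with Group Z7.
Every hazard group is within its road limit and no segregation rule is violated.

Yes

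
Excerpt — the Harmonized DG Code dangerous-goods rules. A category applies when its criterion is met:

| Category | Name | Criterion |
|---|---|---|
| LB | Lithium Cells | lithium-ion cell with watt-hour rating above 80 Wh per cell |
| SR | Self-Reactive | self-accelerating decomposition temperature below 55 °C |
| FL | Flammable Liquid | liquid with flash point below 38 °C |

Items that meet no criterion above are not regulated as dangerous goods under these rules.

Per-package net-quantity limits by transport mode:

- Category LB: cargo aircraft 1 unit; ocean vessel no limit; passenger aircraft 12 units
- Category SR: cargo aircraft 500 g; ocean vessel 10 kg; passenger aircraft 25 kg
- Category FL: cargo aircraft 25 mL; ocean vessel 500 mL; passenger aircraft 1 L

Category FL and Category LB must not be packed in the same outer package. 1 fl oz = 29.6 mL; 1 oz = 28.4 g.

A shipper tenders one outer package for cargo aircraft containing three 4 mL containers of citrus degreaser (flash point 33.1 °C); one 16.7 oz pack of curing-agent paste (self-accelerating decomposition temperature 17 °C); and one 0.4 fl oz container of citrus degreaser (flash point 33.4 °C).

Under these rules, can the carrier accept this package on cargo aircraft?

Yes

Flash point 33.1 °C meets the Category FL criterion (Flammable Liquid), so the citrus degreaser is Category FL.
Curing-agent paste: self-accelerating decomposition temperature 17 °C < 55 °C → Category SR (Self-Reactive).
With flash point 33.4 °C (< 38 °C), the citrus degreaser falls in Category FL.
Category FL net quantity: (three 4 mL containers = 12 mL) + (one 0.4 fl oz container = 11.84 mL) = 23.84 mL.
That is within the Category FL cargo aircraft limit of 25 mL.
Category SR quantity: one 16.7 oz pack = 474.28 g.
474.28 g ≤ 500 g (cargo aircraft limit, Category SR) — within limit.
The segregation rule (Category FL with Category LB) does not apply to Category FL with Category SR.
Every hazard category is within its cargo aircraft limit and no segregation rule is violated.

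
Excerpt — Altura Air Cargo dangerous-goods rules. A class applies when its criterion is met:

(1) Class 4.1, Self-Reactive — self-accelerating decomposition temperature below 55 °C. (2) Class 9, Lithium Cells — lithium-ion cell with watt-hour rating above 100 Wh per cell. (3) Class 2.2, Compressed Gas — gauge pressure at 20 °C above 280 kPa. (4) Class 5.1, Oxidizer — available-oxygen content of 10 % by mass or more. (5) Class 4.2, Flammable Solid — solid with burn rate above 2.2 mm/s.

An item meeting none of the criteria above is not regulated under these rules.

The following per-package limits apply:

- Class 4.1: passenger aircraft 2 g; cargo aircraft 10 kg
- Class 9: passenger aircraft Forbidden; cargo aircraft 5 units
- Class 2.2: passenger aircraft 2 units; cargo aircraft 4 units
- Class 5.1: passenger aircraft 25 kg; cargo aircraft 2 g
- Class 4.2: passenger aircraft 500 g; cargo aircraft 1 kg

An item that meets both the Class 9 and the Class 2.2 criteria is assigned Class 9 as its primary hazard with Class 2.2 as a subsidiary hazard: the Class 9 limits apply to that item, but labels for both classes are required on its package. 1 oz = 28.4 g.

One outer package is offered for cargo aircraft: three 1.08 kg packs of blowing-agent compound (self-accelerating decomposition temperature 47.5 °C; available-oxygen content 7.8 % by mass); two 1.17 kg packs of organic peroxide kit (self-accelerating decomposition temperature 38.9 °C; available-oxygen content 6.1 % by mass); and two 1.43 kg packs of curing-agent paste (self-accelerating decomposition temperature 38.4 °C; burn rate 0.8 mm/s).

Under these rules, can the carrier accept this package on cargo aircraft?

With self-accelerating decomposition temperature 47.5 °C (< 55 °C), the blowing-agent compound falls in Class 4.1.
The organic peroxide kit has self-accelerating decomposition temperature 38.9 °C, which is < 55 °C, so it is Class 4.1 (Self-Reactive).
The curing-agent paste has self-accelerating decomposition temperature 38.4 °C, which is < 55 °C, so it is Class 4.1 (Self-Reactive).
Class 4.1 net quantity: (three 1.08 kg packs = 3.24 kg) + (two 1.17 kg packs = 2.34 kg) + (two 1.43 kg packs = 2.86 kg) = 8.44 kg.
That is within the Class 4.1 cargo aircraft limit of 10 kg.

Yes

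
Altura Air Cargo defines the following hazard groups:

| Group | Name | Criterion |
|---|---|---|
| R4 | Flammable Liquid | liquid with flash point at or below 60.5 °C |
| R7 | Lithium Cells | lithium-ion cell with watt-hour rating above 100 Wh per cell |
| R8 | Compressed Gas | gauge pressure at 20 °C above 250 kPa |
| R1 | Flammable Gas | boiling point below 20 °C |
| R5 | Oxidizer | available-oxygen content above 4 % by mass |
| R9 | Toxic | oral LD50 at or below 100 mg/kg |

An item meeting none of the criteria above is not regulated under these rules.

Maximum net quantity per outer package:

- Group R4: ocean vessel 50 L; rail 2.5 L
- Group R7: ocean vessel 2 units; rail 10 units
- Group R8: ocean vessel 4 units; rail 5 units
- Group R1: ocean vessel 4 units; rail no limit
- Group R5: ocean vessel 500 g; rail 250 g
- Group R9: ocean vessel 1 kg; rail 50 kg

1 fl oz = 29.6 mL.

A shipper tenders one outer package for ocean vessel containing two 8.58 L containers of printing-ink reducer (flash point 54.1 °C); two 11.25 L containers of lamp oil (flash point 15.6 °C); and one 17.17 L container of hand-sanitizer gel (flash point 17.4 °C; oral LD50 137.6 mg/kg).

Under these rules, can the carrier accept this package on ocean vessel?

No

Flash point 54.1 °C meets the Group R4 criterion (Flammable Liquid), so the printing-ink reducer is Group R4.
Flash point 15.6 °C meets the Group R4 criterion (Flammable Liquid), so the lamp oil is Group R4.
The hand-sanitizer gel has flash point 17.4 °C, which is ≤ 60.5 °C, so it is Group R4 (Flammable Liquid).
Total Group R4: (two 8.58 L containers = 17.16 L) + (two 11.25 L containers = 22.5 L) + 17.17 L = 56.83 L.
56.83 L > 50 L (ocean vessel limit, Group R4) — over the limit.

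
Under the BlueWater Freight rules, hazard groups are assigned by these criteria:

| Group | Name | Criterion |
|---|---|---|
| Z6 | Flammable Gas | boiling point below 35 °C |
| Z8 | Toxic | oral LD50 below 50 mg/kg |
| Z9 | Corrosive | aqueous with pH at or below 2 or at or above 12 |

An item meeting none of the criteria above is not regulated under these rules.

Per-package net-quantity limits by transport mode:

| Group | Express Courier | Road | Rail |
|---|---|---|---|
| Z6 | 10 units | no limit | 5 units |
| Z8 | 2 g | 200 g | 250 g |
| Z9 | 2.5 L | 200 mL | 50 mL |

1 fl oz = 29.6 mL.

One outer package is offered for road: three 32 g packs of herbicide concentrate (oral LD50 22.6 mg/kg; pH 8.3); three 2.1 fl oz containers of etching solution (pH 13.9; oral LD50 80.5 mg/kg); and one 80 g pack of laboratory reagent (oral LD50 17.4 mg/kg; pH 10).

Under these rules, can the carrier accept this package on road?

Oral LD50 22.6 mg/kg meets the Group Z8 criterion (Toxic), so the herbicide concentrate is Group Z8.
With pH 13.9 (≥ 12), the etching solution falls in Group Z9.
The laboratory reagent has oral LD50 17.4 mg/kg, which is < 50 mg/kg, so it is Group Z8 (Toxic).
Total Group Z8: (three 32 g packs = 96 g) + 80 g = 176 g.
176 g is within the road limit of 200 g for Group Z8.
Group Z9 quantity: three 2.1 fl oz containers = 186.48 mL.
That is within the Group Z9 road limit of 200 mL.
Every hazard group is within its road limit and no segregation rule is violated.

Yes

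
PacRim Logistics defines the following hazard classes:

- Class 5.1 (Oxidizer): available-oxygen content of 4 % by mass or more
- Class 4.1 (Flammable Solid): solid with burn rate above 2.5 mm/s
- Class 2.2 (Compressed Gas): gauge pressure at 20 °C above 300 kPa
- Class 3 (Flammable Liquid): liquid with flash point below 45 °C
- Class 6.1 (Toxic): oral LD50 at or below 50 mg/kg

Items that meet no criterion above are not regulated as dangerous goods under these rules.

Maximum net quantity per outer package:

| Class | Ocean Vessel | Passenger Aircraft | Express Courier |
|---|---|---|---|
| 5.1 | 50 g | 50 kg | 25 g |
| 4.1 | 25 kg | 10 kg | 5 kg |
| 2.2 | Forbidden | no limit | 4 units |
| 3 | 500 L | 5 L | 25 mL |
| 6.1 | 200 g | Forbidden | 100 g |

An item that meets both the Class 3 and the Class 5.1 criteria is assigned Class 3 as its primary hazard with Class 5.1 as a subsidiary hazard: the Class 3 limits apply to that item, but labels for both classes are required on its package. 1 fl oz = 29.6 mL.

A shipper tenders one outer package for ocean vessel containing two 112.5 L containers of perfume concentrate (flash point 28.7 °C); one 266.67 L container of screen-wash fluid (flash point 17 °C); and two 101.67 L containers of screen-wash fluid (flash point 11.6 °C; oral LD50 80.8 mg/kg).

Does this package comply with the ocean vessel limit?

With flash point 28.7 °C (< 45 °C), the perfume concentrate falls in Class 3.
Screen-wash fluid: flash point 17 °C < 45 °C → Class 3 (Flammable Liquid).
Flash point 11.6 °C meets the Class 3 criterion (Flammable Liquid), so the screen-wash fluid is Class 3.
Class 3 net quantity: (two 112.5 L containers = 225 L) + 266.67 L + (two 101.67 L containers = 203.34 L) = 695.01 L.
695.01 L > 500 L (ocean vessel limit, Class 3) — over the limit.

No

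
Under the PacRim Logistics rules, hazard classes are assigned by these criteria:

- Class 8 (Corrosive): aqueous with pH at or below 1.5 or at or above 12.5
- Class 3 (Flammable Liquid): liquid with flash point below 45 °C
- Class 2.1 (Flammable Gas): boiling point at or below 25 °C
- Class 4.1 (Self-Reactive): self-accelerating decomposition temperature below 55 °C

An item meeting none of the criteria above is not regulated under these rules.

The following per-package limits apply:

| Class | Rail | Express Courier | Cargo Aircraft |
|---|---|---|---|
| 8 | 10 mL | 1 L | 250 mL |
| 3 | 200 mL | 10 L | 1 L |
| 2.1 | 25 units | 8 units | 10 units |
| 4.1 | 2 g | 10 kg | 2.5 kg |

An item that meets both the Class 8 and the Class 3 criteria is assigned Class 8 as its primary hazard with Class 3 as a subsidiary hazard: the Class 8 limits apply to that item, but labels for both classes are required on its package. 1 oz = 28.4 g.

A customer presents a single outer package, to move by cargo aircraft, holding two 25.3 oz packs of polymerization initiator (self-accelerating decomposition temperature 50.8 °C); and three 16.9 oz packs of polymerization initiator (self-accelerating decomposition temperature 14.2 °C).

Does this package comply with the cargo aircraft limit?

The polymerization initiator has self-accelerating decomposition temperature 50.8 °C, which is < 55 °C, so it is Class 4.1 (Self-Reactive).
Polymerization initiator: self-accelerating decomposition temperature 14.2 °C < 55 °C → Class 4.1 (Self-Reactive).
Class 4.1 net quantity: (two 25.3 oz packs = 1437.04 g) + (three 16.9 oz packs = 1439.88 g) = 2876.92 g.
2876.92 g exceeds the cargo aircraft limit of 2.5 kg for Class 4.1.

No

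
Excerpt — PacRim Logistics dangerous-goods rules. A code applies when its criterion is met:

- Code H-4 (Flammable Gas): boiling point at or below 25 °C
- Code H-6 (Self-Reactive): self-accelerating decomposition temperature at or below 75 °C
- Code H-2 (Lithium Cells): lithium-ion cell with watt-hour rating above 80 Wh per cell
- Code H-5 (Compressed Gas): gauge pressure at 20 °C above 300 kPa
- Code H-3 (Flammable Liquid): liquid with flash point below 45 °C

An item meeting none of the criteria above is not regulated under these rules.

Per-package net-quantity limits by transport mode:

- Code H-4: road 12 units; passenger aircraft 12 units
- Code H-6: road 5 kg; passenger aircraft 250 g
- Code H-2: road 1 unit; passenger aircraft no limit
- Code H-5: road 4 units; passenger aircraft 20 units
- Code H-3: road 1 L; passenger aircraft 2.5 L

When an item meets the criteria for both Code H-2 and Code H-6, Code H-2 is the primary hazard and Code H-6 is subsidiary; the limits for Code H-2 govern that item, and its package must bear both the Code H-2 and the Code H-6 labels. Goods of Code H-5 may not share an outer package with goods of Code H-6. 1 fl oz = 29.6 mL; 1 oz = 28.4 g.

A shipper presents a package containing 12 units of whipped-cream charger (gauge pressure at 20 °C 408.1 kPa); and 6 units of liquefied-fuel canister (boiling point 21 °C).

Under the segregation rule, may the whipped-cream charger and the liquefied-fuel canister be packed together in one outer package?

Gauge pressure at 20 °C 408.1 kPa meets the Code H-5 criterion (Compressed Gas), so the whipped-cream charger is Code H-5.
The liquefied-fuel canister has boiling point 21 °C, which is ≤ 25 °C, so it is Code H-4 (Flammable Gas).
No segregation rule bars Code H-5 with Code H-4.

Yes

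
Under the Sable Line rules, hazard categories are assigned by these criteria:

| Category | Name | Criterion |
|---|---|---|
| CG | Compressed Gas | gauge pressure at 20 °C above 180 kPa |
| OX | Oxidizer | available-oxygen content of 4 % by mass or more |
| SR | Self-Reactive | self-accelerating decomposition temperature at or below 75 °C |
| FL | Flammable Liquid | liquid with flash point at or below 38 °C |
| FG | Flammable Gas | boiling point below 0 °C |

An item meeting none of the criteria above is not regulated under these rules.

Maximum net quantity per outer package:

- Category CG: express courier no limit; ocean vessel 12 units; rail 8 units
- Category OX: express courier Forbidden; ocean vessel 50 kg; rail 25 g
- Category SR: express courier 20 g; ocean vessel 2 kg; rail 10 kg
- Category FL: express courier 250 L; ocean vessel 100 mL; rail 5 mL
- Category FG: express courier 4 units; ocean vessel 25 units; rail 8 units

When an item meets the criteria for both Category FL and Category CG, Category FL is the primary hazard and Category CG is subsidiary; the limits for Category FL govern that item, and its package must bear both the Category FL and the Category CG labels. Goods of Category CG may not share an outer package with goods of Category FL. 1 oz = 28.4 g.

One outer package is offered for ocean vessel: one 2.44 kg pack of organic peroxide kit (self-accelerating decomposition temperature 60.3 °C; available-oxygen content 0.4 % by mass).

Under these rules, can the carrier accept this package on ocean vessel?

Self-accelerating decomposition temperature 60.3 °C meets the Category SR criterion (Self-Reactive), so the organic peroxide kit is Category SR.
Category SR quantity: 2.44 kg.
2.44 kg > 2 kg (ocean vessel limit, Category SR) — over the limit.

No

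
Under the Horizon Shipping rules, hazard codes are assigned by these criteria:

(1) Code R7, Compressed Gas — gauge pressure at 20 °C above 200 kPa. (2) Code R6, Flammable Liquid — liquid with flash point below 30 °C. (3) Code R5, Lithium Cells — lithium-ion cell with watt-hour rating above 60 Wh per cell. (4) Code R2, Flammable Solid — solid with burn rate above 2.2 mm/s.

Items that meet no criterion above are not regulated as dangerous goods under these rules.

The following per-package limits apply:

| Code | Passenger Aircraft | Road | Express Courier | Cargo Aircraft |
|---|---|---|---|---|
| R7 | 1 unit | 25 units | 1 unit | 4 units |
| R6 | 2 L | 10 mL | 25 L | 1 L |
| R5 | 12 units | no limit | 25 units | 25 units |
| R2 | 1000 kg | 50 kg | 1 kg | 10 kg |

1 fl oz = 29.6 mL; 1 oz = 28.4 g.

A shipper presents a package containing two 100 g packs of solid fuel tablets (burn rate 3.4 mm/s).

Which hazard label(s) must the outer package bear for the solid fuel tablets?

Solid fuel tablets: burn rate 3.4 mm/s > 2.2 mm/s → Code R2 (Flammable Solid).
Only the Code R2 label is required.

Code R2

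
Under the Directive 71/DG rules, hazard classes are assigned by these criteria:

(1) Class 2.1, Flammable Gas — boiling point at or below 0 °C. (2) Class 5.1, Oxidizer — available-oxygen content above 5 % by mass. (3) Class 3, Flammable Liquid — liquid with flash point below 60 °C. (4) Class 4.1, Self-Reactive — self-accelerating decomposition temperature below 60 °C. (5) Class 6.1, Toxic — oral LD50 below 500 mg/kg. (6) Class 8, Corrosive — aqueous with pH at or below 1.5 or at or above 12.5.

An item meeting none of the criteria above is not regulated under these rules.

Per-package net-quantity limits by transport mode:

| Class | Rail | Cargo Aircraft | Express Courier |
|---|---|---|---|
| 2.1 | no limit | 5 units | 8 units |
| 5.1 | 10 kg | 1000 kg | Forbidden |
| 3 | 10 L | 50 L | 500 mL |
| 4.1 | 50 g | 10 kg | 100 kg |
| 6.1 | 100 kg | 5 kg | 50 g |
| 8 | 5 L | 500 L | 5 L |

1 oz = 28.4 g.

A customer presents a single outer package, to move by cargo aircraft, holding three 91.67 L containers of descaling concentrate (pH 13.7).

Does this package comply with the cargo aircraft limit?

Yes

pH 13.7 meets the Class 8 criterion (Corrosive), so the descaling concentrate is Class 8.
Class 8 quantity: three 91.67 L containers = 275.01 L.
275.01 L ≤ 500 L (cargo aircraft limit, Class 8) — within limit.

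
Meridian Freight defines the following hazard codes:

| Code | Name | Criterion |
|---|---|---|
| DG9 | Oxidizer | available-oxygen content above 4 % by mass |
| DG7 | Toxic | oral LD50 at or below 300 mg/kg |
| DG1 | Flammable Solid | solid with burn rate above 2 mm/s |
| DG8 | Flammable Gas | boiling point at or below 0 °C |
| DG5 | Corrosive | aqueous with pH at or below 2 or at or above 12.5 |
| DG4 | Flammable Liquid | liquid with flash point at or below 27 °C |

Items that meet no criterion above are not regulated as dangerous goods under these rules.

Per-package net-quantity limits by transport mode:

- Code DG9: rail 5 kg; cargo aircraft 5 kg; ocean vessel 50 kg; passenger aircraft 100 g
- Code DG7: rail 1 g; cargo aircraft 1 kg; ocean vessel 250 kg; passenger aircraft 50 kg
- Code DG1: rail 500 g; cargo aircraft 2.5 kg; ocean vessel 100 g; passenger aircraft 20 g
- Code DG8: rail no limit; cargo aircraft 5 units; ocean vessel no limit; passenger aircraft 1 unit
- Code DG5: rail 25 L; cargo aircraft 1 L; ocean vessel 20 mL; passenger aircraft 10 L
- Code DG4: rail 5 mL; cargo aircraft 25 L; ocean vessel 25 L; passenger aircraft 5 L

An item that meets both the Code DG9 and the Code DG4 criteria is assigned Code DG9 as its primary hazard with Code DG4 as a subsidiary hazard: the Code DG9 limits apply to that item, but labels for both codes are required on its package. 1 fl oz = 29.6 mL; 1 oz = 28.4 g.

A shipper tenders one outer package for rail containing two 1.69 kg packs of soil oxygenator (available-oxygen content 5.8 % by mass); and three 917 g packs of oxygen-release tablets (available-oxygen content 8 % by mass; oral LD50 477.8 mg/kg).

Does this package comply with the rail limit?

No

With available-oxygen content 5.8 % by mass (> 4 % by mass), the soil oxygenator falls in Code DG9.
Available-oxygen content 8 % by mass meets the Code DG9 criterion (Oxidizer), so the oxygen-release tablets are Code DG9.
Total Code DG9: (two 1.69 kg packs = 3.38 kg) + (three 917 g packs = 2.751 kg) = 6.131 kg.
That exceeds the Code DG9 rail limit of 5 kg.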